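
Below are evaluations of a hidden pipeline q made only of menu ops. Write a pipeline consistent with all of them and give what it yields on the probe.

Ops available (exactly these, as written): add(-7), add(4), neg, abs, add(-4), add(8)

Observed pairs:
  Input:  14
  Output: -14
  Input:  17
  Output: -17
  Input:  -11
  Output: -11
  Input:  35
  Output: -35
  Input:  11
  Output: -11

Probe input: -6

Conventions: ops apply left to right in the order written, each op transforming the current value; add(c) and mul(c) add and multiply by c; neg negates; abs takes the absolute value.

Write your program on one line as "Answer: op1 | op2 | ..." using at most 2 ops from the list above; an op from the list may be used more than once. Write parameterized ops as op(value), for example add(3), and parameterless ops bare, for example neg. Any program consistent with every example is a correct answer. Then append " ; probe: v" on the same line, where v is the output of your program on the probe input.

abs | neg ; probe: -6

Check, running the answer program on each example:
  14 -> 14 -> -14
  17 -> 17 -> -17
  -11 -> 11 -> -11
  35 -> 35 -> -35
  11 -> 11 -> -11
  probe: -6 -> 6 -> -6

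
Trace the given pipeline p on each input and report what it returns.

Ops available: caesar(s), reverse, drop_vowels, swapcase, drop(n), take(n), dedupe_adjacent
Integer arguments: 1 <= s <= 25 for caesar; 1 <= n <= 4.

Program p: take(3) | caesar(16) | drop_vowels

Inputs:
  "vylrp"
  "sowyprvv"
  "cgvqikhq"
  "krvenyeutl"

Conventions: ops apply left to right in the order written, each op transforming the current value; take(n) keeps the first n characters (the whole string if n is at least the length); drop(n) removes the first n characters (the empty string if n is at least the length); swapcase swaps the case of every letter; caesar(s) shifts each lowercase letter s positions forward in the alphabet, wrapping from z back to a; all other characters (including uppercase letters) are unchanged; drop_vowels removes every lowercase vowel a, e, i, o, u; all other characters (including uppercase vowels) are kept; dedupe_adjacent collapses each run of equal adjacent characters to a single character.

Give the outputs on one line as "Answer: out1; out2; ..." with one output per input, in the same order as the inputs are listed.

"lb"; "m"; "swl"; "hl"

Execution, op by op:
  "vylrp" -> "vyl" -> "lob" -> "lb"
  "sowyprvv" -> "sow" -> "iem" -> "m"
  "cgvqikhq" -> "cgv" -> "swl" -> "swl"
  "krvenyeutl" -> "krv" -> "ahl" -> "hl"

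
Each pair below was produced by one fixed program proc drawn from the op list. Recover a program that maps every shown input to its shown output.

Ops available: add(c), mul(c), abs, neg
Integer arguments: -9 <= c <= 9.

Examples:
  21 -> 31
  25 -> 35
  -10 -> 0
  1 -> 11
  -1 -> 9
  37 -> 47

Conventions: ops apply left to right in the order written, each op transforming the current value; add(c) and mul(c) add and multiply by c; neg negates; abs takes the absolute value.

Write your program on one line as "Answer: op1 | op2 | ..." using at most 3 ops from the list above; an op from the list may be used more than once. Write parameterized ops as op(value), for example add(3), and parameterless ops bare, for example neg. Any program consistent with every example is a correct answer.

add(5) | add(-4) | add(9)

Check, running the answer program on each example:
  21 -> 26 -> 22 -> 31
  25 -> 30 -> 26 -> 35
  -10 -> -5 -> -9 -> 0
  1 -> 6 -> 2 -> 11
  -1 -> 4 -> 0 -> 9
  37 -> 42 -> 38 -> 47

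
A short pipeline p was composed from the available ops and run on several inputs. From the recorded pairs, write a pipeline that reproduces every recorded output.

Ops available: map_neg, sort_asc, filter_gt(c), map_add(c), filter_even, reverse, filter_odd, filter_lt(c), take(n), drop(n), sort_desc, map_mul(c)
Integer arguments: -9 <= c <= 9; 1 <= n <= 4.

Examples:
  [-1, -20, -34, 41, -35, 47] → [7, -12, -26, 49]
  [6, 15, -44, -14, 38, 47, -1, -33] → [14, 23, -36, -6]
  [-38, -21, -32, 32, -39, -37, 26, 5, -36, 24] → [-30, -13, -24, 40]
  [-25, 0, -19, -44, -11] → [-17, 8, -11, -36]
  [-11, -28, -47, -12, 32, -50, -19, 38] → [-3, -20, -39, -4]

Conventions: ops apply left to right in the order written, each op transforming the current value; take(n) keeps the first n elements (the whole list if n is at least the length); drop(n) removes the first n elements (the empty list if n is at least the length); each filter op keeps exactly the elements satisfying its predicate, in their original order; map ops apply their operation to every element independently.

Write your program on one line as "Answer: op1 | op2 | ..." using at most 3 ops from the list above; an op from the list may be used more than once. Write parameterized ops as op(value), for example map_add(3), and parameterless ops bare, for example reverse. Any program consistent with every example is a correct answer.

map_add(8) | take(4)

Check, running the answer program on each example:
  [-1, -20, -34, 41, -35, 47] -> [7, -12, -26, 49, -27, 55] -> [7, -12, -26, 49]
  [6, 15, -44, -14, 38, 47, -1, -33] -> [14, 23, -36, -6, 46, 55, 7, -25] -> [14, 23, -36, -6]
  [-38, -21, -32, 32, -39, -37, 26, 5, -36, 24] -> [-30, -13, -24, 40, -31, -29, 34, 13, -28, 32] -> [-30, -13, -24, 40]
  [-25, 0, -19, -44, -11] -> [-17, 8, -11, -36, -3] -> [-17, 8, -11, -36]
  [-11, -28, -47, -12, 32, -50, -19, 38] -> [-3, -20, -39, -4, 40, -42, -11, 46] -> [-3, -20, -39, -4]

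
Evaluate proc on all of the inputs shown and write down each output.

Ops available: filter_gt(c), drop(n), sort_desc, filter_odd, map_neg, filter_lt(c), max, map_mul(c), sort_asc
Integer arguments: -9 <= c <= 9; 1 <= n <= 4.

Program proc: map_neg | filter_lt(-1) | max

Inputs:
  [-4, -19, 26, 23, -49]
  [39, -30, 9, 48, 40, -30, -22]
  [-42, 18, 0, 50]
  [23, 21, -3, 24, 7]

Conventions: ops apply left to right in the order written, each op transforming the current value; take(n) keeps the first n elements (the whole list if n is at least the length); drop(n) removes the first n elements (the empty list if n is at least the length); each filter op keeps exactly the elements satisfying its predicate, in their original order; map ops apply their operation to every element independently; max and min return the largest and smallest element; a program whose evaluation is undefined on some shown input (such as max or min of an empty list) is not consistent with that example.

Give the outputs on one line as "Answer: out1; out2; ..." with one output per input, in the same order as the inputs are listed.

Execution, op by op:
  [-4, -19, 26, 23, -49] -> [4, 19, -26, -23, 49] -> [-26, -23] -> -23
  [39, -30, 9, 48, 40, -30, -22] -> [-39, 30, -9, -48, -40, 30, 22] -> [-39, -9, -48, -40] -> -9
  [-42, 18, 0, 50] -> [42, -18, 0, -50] -> [-18, -50] -> -18
  [23, 21, -3, 24, 7] -> [-23, -21, 3, -24, -7] -> [-23, -21, -24, -7] -> -7

-23; -9; -18; -7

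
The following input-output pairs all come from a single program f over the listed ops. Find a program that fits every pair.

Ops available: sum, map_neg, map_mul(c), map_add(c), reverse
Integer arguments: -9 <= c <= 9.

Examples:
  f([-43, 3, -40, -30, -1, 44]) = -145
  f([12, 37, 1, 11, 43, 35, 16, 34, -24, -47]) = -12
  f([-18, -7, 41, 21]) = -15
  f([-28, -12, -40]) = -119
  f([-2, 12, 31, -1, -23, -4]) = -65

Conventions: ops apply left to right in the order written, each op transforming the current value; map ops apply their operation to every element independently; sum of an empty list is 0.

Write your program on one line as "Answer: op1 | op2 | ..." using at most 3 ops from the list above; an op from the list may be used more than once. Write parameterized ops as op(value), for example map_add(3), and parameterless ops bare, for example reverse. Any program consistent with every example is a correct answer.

map_add(-4) | map_add(-9) | sum

Check, running the answer program on each example:
  [-43, 3, -40, -30, -1, 44] -> [-47, -1, -44, -34, -5, 40] -> [-56, -10, -53, -43, -14, 31] -> -145
  [12, 37, 1, 11, 43, 35, 16, 34, -24, -47] -> [8, 33, -3, 7, 39, 31, 12, 30, -28, -51] -> [-1, 24, -12, -2, 30, 22, 3, 21, -37, -60] -> -12
  [-18, -7, 41, 21] -> [-22, -11, 37, 17] -> [-31, -20, 28, 8] -> -15
  [-28, -12, -40] -> [-32, -16, -44] -> [-41, -25, -53] -> -119
  [-2, 12, 31, -1, -23, -4] -> [-6, 8, 27, -5, -27, -8] -> [-15, -1, 18, -14, -36, -17] -> -65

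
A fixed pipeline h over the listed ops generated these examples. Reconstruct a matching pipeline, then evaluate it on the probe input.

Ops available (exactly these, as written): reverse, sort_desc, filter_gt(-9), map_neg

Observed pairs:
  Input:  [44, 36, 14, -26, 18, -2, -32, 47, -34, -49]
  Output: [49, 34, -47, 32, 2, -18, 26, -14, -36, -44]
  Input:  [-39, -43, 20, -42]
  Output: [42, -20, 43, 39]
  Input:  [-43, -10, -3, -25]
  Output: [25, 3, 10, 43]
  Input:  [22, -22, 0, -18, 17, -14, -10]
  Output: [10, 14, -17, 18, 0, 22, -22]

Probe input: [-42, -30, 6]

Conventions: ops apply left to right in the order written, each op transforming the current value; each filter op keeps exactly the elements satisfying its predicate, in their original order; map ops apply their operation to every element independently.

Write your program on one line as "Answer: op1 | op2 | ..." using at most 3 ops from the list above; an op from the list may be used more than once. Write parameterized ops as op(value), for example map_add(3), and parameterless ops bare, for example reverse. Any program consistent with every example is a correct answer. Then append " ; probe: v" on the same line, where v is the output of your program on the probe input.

reverse | map_neg ; probe: [-6, 30, 42]

Check, running the answer program on each example:
  [44, 36, 14, -26, 18, -2, -32, 47, -34, -49] -> [-49, -34, 47, -32, -2, 18, -26, 14, 36, 44] -> [49, 34, -47, 32, 2, -18, 26, -14, -36, -44]
  [-39, -43, 20, -42] -> [-42, 20, -43, -39] -> [42, -20, 43, 39]
  [-43, -10, -3, -25] -> [-25, -3, -10, -43] -> [25, 3, 10, 43]
  [22, -22, 0, -18, 17, -14, -10] -> [-10, -14, 17, -18, 0, -22, 22] -> [10, 14, -17, 18, 0, 22, -22]
  probe: [-42, -30, 6] -> [6, -30, -42] -> [-6, 30, 42]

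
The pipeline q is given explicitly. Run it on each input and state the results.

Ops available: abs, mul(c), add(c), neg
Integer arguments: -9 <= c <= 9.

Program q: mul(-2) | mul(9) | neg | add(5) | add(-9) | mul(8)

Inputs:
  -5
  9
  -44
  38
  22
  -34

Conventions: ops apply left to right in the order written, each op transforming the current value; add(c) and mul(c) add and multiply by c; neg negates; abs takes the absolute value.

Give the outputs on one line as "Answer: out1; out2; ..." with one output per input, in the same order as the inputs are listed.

Execution, op by op:
  -5 -> 10 -> 90 -> -90 -> -85 -> -94 -> -752
  9 -> -18 -> -162 -> 162 -> 167 -> 158 -> 1264
  -44 -> 88 -> 792 -> -792 -> -787 -> -796 -> -6368
  38 -> -76 -> -684 -> 684 -> 689 -> 680 -> 5440
  22 -> -44 -> -396 -> 396 -> 401 -> 392 -> 3136
  -34 -> 68 -> 612 -> -612 -> -607 -> -616 -> -4928

-752; 1264; -6368; 5440; 3136; -4928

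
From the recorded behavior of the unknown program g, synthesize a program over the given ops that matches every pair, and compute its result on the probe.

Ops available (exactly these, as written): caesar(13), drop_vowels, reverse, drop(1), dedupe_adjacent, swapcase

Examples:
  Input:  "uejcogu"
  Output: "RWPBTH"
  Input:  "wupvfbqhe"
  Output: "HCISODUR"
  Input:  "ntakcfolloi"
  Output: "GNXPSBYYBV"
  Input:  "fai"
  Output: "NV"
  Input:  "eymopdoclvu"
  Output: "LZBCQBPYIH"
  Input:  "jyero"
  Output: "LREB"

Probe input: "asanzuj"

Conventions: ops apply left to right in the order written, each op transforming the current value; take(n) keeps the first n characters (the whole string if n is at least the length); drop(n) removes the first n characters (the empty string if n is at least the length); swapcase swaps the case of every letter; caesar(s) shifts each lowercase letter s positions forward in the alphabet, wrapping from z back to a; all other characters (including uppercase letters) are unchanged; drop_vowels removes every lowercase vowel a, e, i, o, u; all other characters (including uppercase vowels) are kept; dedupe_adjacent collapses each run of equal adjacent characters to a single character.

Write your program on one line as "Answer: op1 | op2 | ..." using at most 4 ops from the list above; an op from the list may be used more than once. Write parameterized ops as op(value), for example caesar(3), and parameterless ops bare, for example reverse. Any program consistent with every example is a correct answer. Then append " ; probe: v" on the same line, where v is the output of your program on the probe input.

caesar(13) | swapcase | drop(1) ; probe: "FNAMHW"

Check, running the answer program on each example:
  "uejcogu" -> "hrwpbth" -> "HRWPBTH" -> "RWPBTH"
  "wupvfbqhe" -> "jhcisodur" -> "JHCISODUR" -> "HCISODUR"
  "ntakcfolloi" -> "agnxpsbyybv" -> "AGNXPSBYYBV" -> "GNXPSBYYBV"
  "fai" -> "snv" -> "SNV" -> "NV"
  "eymopdoclvu" -> "rlzbcqbpyih" -> "RLZBCQBPYIH" -> "LZBCQBPYIH"
  "jyero" -> "wlreb" -> "WLREB" -> "LREB"
  probe: "asanzuj" -> "nfnamhw" -> "NFNAMHW" -> "FNAMHW"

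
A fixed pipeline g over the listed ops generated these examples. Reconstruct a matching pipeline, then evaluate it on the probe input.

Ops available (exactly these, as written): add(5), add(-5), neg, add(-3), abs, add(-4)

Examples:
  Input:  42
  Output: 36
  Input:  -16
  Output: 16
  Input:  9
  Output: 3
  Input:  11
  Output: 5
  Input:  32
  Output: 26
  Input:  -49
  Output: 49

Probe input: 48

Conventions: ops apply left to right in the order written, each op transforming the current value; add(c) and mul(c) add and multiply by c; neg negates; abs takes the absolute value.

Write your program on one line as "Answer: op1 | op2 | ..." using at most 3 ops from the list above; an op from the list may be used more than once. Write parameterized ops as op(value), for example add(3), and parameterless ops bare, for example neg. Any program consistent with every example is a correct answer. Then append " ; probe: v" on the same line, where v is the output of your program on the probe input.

add(-3) | abs | add(-3) ; probe: 42

Check, running the answer program on each example:
  42 -> 39 -> 39 -> 36
  -16 -> -19 -> 19 -> 16
  9 -> 6 -> 6 -> 3
  11 -> 8 -> 8 -> 5
  32 -> 29 -> 29 -> 26
  -49 -> -52 -> 52 -> 49
  probe: 48 -> 45 -> 45 -> 42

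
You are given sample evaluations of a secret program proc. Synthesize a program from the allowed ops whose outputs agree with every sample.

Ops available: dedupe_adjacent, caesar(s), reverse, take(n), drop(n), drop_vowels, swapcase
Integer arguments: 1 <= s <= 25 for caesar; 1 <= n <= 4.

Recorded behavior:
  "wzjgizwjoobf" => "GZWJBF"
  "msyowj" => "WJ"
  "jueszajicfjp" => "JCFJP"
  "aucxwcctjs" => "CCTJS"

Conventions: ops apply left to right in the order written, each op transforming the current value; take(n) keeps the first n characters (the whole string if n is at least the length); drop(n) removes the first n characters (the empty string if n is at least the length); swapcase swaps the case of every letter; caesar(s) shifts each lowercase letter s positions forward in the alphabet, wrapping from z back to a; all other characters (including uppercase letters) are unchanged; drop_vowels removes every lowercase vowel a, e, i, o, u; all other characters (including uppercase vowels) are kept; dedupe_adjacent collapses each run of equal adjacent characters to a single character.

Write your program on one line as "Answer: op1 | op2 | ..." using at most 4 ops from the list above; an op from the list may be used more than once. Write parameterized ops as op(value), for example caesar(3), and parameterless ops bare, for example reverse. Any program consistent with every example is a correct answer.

drop_vowels | drop(3) | swapcase

Check, running the answer program on each example:
  "wzjgizwjoobf" -> "wzjgzwjbf" -> "gzwjbf" -> "GZWJBF"
  "msyowj" -> "msywj" -> "wj" -> "WJ"
  "jueszajicfjp" -> "jszjcfjp" -> "jcfjp" -> "JCFJP"
  "aucxwcctjs" -> "cxwcctjs" -> "cctjs" -> "CCTJS"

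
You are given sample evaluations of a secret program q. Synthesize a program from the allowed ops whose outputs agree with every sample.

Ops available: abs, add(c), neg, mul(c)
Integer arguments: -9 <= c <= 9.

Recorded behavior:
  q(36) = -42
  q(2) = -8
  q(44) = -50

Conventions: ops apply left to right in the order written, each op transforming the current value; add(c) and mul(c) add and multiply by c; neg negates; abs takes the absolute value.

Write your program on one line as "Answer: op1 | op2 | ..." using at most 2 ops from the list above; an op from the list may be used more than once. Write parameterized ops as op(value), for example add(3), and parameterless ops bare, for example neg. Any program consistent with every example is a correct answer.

add(6) | neg

Check, running the answer program on each example:
  36 -> 42 -> -42
  2 -> 8 -> -8
  44 -> 50 -> -50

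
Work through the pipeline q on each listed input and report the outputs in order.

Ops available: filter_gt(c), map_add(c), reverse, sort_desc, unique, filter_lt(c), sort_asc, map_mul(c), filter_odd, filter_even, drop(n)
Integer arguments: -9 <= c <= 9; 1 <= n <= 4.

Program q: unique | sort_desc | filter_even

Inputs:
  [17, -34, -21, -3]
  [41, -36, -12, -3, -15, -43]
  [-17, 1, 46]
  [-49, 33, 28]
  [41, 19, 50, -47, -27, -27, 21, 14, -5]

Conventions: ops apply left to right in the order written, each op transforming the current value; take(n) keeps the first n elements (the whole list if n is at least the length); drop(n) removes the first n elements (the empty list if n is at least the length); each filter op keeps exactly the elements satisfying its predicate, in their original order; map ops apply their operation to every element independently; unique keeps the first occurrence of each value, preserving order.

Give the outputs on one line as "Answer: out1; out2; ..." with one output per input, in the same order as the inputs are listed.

[-34]; [-12, -36]; [46]; [28]; [50, 14]

Execution, op by op:
  [17, -34, -21, -3] -> [17, -34, -21, -3] -> [17, -3, -21, -34] -> [-34]
  [41, -36, -12, -3, -15, -43] -> [41, -36, -12, -3, -15, -43] -> [41, -3, -12, -15, -36, -43] -> [-12, -36]
  [-17, 1, 46] -> [-17, 1, 46] -> [46, 1, -17] -> [46]
  [-49, 33, 28] -> [-49, 33, 28] -> [33, 28, -49] -> [28]
  [41, 19, 50, -47, -27, -27, 21, 14, -5] -> [41, 19, 50, -47, -27, 21, 14, -5] -> [50, 41, 21, 19, 14, -5, -27, -47] -> [50, 14]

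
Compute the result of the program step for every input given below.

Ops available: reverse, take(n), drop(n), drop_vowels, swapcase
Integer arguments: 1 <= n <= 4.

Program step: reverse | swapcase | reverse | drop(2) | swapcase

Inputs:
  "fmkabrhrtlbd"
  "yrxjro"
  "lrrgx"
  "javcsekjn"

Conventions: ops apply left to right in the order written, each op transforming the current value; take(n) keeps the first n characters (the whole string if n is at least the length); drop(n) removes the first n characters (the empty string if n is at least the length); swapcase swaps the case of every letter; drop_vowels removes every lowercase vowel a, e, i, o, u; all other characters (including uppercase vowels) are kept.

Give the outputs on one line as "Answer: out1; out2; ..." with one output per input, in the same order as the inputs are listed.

"kabrhrtlbd"; "xjro"; "rgx"; "vcsekjn"

Execution, op by op:
  "fmkabrhrtlbd" -> "dbltrhrbakmf" -> "DBLTRHRBAKMF" -> "FMKABRHRTLBD" -> "KABRHRTLBD" -> "kabrhrtlbd"
  "yrxjro" -> "orjxry" -> "ORJXRY" -> "YRXJRO" -> "XJRO" -> "xjro"
  "lrrgx" -> "xgrrl" -> "XGRRL" -> "LRRGX" -> "RGX" -> "rgx"
  "javcsekjn" -> "njkescvaj" -> "NJKESCVAJ" -> "JAVCSEKJN" -> "VCSEKJN" -> "vcsekjn"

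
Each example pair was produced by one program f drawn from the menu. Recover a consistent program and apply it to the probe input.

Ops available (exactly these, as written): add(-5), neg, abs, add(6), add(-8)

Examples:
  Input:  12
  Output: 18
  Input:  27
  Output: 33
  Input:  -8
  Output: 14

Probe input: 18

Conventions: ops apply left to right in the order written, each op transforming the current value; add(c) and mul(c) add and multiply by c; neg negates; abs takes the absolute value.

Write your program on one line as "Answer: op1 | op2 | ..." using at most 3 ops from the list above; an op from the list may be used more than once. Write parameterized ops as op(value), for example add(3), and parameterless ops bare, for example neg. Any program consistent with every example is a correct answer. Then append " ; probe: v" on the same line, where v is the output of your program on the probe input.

abs | add(6) ; probe: 24

Check, running the answer program on each example:
  12 -> 12 -> 18
  27 -> 27 -> 33
  -8 -> 8 -> 14
  probe: 18 -> 18 -> 24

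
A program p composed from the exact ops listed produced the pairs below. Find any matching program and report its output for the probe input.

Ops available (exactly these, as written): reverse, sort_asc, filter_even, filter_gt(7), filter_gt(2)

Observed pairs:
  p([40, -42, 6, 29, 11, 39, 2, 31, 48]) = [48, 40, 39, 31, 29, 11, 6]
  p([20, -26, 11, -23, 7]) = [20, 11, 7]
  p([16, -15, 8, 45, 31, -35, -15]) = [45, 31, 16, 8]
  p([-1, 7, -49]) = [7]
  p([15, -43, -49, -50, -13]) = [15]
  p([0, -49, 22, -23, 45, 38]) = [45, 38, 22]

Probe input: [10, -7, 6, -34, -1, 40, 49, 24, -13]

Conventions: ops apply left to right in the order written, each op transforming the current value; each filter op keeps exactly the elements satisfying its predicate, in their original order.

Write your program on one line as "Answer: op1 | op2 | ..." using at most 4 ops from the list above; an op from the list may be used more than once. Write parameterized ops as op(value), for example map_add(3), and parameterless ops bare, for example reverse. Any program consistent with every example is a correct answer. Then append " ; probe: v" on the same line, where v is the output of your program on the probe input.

sort_asc | filter_gt(2) | reverse ; probe: [49, 40, 24, 10, 6]

Check, running the answer program on each example:
  [40, -42, 6, 29, 11, 39, 2, 31, 48] -> [-42, 2, 6, 11, 29, 31, 39, 40, 48] -> [6, 11, 29, 31, 39, 40, 48] -> [48, 40, 39, 31, 29, 11, 6]
  [20, -26, 11, -23, 7] -> [-26, -23, 7, 11, 20] -> [7, 11, 20] -> [20, 11, 7]
  [16, -15, 8, 45, 31, -35, -15] -> [-35, -15, -15, 8, 16, 31, 45] -> [8, 16, 31, 45] -> [45, 31, 16, 8]
  [-1, 7, -49] -> [-49, -1, 7] -> [7] -> [7]
  [15, -43, -49, -50, -13] -> [-50, -49, -43, -13, 15] -> [15] -> [15]
  [0, -49, 22, -23, 45, 38] -> [-49, -23, 0, 22, 38, 45] -> [22, 38, 45] -> [45, 38, 22]
  probe: [10, -7, 6, -34, -1, 40, 49, 24, -13] -> [-34, -13, -7, -1, 6, 10, 24, 40, 49] -> [6, 10, 24, 40, 49] -> [49, 40, 24, 10, 6]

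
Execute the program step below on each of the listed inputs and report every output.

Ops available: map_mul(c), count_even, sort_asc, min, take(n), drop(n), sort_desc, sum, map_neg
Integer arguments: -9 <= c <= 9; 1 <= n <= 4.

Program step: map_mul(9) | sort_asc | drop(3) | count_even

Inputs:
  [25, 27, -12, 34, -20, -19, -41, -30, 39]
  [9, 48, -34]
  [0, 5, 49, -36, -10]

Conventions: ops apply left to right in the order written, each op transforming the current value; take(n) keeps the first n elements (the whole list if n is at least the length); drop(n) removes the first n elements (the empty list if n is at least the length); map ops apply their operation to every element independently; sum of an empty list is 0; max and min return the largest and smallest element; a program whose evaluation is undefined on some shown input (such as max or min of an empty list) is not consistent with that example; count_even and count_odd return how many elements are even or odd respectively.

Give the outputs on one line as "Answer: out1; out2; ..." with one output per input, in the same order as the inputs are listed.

2; 0; 0

Execution, op by op:
  [25, 27, -12, 34, -20, -19, -41, -30, 39] -> [225, 243, -108, 306, -180, -171, -369, -270, 351] -> [-369, -270, -180, -171, -108, 225, 243, 306, 351] -> [-171, -108, 225, 243, 306, 351] -> 2
  [9, 48, -34] -> [81, 432, -306] -> [-306, 81, 432] -> [] -> 0
  [0, 5, 49, -36, -10] -> [0, 45, 441, -324, -90] -> [-324, -90, 0, 45, 441] -> [45, 441] -> 0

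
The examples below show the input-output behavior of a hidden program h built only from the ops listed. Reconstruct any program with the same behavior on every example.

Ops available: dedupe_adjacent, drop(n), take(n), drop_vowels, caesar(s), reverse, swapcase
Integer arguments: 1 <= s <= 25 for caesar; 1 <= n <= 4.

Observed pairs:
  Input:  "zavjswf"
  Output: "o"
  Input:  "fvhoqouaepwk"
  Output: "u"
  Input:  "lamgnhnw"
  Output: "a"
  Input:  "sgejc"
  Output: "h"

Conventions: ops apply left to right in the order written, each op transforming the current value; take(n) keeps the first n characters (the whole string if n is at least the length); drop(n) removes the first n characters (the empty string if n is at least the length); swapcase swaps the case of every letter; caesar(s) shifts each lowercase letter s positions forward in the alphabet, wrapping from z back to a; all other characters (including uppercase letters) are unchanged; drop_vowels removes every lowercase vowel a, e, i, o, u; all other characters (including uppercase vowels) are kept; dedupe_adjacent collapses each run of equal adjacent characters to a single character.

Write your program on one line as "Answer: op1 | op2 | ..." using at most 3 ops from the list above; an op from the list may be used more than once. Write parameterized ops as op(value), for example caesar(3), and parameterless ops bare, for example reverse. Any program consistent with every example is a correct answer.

caesar(15) | take(1)

Check, running the answer program on each example:
  "zavjswf" -> "opkyhlu" -> "o"
  "fvhoqouaepwk" -> "ukwdfdjptelz" -> "u"
  "lamgnhnw" -> "apbvcwcl" -> "a"
  "sgejc" -> "hvtyr" -> "h"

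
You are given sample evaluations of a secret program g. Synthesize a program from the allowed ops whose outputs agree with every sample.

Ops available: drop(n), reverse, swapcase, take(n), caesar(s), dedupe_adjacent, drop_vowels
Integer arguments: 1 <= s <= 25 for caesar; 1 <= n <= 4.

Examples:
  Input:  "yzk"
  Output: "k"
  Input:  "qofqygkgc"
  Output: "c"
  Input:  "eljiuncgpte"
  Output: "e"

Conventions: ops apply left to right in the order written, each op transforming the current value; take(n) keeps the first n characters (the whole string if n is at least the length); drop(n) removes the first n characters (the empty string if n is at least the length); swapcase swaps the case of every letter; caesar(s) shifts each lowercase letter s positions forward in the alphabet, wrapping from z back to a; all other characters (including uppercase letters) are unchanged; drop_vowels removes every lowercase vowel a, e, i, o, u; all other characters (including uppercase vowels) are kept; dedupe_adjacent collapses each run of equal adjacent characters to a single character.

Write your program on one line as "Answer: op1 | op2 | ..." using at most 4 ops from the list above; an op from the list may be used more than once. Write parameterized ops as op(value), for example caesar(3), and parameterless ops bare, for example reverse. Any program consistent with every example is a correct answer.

swapcase | reverse | take(1) | swapcase

Check, running the answer program on each example:
  "yzk" -> "YZK" -> "KZY" -> "K" -> "k"
  "qofqygkgc" -> "QOFQYGKGC" -> "CGKGYQFOQ" -> "C" -> "c"
  "eljiuncgpte" -> "ELJIUNCGPTE" -> "ETPGCNUIJLE" -> "E" -> "e"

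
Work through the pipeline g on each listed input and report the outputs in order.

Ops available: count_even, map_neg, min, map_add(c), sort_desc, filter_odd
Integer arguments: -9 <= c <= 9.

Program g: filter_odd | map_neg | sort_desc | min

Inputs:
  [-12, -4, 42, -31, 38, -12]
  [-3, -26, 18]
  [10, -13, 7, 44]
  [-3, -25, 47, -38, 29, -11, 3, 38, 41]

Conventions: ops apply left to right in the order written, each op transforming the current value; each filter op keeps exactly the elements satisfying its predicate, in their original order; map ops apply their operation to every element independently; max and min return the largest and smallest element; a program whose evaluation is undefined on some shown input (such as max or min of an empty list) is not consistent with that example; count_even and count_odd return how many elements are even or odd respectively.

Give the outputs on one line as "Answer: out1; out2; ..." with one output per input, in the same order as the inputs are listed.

Execution, op by op:
  [-12, -4, 42, -31, 38, -12] -> [-31] -> [31] -> [31] -> 31
  [-3, -26, 18] -> [-3] -> [3] -> [3] -> 3
  [10, -13, 7, 44] -> [-13, 7] -> [13, -7] -> [13, -7] -> -7
  [-3, -25, 47, -38, 29, -11, 3, 38, 41] -> [-3, -25, 47, 29, -11, 3, 41] -> [3, 25, -47, -29, 11, -3, -41] -> [25, 11, 3, -3, -29, -41, -47] -> -47

31; 3; -7; -47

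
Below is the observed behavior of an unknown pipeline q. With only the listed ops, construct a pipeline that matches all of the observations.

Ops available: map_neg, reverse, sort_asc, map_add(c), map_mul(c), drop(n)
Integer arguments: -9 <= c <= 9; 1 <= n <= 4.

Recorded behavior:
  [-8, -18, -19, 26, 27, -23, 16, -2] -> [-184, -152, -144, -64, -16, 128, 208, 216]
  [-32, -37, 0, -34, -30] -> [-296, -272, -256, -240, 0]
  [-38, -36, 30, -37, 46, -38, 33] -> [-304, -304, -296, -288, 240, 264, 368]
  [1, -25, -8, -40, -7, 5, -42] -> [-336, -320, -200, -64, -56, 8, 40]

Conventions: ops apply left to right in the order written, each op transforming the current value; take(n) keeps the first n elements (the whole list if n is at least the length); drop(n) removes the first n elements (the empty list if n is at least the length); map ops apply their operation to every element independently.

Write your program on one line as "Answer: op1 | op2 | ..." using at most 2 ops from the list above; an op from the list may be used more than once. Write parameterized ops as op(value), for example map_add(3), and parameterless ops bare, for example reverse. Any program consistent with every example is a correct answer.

map_mul(8) | sort_asc

Check, running the answer program on each example:
  [-8, -18, -19, 26, 27, -23, 16, -2] -> [-64, -144, -152, 208, 216, -184, 128, -16] -> [-184, -152, -144, -64, -16, 128, 208, 216]
  [-32, -37, 0, -34, -30] -> [-256, -296, 0, -272, -240] -> [-296, -272, -256, -240, 0]
  [-38, -36, 30, -37, 46, -38, 33] -> [-304, -288, 240, -296, 368, -304, 264] -> [-304, -304, -296, -288, 240, 264, 368]
  [1, -25, -8, -40, -7, 5, -42] -> [8, -200, -64, -320, -56, 40, -336] -> [-336, -320, -200, -64, -56, 8, 40]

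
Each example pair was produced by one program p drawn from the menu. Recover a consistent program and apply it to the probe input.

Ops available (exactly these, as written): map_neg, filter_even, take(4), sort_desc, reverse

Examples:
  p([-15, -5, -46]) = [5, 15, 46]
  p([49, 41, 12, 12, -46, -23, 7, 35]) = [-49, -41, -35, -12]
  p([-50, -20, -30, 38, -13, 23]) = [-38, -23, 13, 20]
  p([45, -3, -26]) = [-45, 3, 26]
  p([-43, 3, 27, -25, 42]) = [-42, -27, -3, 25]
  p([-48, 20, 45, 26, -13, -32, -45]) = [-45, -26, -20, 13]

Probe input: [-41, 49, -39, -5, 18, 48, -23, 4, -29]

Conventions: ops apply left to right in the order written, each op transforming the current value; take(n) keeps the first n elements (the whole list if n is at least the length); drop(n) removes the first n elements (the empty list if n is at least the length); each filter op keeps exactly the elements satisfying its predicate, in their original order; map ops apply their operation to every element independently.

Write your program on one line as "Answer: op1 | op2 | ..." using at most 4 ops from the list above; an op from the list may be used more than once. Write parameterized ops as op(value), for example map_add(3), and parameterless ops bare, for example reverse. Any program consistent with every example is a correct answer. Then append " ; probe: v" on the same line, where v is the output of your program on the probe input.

sort_desc | map_neg | take(4) ; probe: [-49, -48, -18, -4]

Check, running the answer program on each example:
  [-15, -5, -46] -> [-5, -15, -46] -> [5, 15, 46] -> [5, 15, 46]
  [49, 41, 12, 12, -46, -23, 7, 35] -> [49, 41, 35, 12, 12, 7, -23, -46] -> [-49, -41, -35, -12, -12, -7, 23, 46] -> [-49, -41, -35, -12]
  [-50, -20, -30, 38, -13, 23] -> [38, 23, -13, -20, -30, -50] -> [-38, -23, 13, 20, 30, 50] -> [-38, -23, 13, 20]
  [45, -3, -26] -> [45, -3, -26] -> [-45, 3, 26] -> [-45, 3, 26]
  [-43, 3, 27, -25, 42] -> [42, 27, 3, -25, -43] -> [-42, -27, -3, 25, 43] -> [-42, -27, -3, 25]
  [-48, 20, 45, 26, -13, -32, -45] -> [45, 26, 20, -13, -32, -45, -48] -> [-45, -26, -20, 13, 32, 45, 48] -> [-45, -26, -20, 13]
  probe: [-41, 49, -39, -5, 18, 48, -23, 4, -29] -> [49, 48, 18, 4, -5, -23, -29, -39, -41] -> [-49, -48, -18, -4, 5, 23, 29, 39, 41] -> [-49, -48, -18, -4]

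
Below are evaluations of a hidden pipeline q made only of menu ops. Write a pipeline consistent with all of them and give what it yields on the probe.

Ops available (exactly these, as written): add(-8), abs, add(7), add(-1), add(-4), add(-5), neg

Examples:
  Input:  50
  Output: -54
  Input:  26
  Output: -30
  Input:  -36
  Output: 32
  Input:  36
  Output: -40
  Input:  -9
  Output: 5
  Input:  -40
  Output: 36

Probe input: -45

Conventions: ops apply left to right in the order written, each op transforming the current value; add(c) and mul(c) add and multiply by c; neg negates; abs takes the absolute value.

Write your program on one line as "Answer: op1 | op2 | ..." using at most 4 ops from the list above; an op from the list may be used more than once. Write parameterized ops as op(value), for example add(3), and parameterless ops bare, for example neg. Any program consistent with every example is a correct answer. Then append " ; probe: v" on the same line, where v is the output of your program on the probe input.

add(-4) | neg | add(-8) ; probe: 41

Check, running the answer program on each example:
  50 -> 46 -> -46 -> -54
  26 -> 22 -> -22 -> -30
  -36 -> -40 -> 40 -> 32
  36 -> 32 -> -32 -> -40
  -9 -> -13 -> 13 -> 5
  -40 -> -44 -> 44 -> 36
  probe: -45 -> -49 -> 49 -> 41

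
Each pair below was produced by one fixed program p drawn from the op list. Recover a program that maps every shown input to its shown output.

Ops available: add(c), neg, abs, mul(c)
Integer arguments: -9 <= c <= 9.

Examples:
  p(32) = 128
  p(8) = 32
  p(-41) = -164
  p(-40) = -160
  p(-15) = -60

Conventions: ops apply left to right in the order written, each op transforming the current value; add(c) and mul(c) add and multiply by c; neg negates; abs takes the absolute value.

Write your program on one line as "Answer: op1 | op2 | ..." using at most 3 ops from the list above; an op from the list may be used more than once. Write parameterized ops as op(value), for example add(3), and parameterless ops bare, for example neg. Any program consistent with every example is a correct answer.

mul(-4) | neg

Check, running the answer program on each example:
  32 -> -128 -> 128
  8 -> -32 -> 32
  -41 -> 164 -> -164
  -40 -> 160 -> -160
  -15 -> 60 -> -60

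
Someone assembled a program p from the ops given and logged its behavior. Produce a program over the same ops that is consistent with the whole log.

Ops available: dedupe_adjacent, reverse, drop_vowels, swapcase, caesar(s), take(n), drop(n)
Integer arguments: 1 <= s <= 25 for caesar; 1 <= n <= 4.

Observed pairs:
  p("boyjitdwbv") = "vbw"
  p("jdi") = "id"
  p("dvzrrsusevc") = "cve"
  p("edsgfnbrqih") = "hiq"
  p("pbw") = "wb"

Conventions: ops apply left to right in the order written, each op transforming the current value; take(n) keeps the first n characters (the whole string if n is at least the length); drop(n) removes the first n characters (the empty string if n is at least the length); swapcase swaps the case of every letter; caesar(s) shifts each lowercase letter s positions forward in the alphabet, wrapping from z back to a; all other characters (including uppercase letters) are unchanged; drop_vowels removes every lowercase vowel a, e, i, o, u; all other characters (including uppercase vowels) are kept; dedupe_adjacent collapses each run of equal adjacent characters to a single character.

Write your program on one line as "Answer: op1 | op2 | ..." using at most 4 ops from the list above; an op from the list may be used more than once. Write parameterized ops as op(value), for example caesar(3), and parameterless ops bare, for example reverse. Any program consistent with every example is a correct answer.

drop(1) | dedupe_adjacent | reverse | take(3)

Check, running the answer program on each example:
  "boyjitdwbv" -> "oyjitdwbv" -> "oyjitdwbv" -> "vbwdtijyo" -> "vbw"
  "jdi" -> "di" -> "di" -> "id" -> "id"
  "dvzrrsusevc" -> "vzrrsusevc" -> "vzrsusevc" -> "cvesusrzv" -> "cve"
  "edsgfnbrqih" -> "dsgfnbrqih" -> "dsgfnbrqih" -> "hiqrbnfgsd" -> "hiq"
  "pbw" -> "bw" -> "bw" -> "wb" -> "wb"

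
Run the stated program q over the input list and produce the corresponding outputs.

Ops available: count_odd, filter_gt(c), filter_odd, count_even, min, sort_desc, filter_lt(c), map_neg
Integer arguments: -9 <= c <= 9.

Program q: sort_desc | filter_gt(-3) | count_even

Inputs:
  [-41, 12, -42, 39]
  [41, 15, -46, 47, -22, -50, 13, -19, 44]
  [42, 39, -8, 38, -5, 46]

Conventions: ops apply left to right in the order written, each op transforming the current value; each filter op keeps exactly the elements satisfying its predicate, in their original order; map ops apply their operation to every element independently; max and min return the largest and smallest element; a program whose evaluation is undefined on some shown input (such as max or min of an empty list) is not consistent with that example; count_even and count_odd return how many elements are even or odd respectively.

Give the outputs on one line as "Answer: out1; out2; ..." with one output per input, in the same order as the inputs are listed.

1; 1; 3

Execution, op by op:
  [-41, 12, -42, 39] -> [39, 12, -41, -42] -> [39, 12] -> 1
  [41, 15, -46, 47, -22, -50, 13, -19, 44] -> [47, 44, 41, 15, 13, -19, -22, -46, -50] -> [47, 44, 41, 15, 13] -> 1
  [42, 39, -8, 38, -5, 46] -> [46, 42, 39, 38, -5, -8] -> [46, 42, 39, 38] -> 3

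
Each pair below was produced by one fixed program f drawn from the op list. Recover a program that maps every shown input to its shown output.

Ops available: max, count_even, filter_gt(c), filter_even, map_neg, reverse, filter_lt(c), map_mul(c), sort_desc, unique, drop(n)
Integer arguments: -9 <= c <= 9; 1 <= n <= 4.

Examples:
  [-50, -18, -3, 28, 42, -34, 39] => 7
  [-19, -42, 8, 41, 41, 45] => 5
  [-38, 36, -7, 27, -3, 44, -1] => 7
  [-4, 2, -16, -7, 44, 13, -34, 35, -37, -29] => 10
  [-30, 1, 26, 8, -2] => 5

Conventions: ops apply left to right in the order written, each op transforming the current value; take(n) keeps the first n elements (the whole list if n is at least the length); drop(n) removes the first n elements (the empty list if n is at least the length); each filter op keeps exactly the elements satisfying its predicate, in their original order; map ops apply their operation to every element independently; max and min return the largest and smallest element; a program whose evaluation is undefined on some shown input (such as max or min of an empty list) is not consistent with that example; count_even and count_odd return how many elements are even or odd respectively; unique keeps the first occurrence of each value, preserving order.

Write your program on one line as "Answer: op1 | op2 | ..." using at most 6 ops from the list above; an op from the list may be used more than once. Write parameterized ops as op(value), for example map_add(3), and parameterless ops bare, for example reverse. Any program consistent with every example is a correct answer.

sort_desc | unique | map_mul(6) | map_neg | count_even

Check, running the answer program on each example:
  [-50, -18, -3, 28, 42, -34, 39] -> [42, 39, 28, -3, -18, -34, -50] -> [42, 39, 28, -3, -18, -34, -50] -> [252, 234, 168, -18, -108, -204, -300] -> [-252, -234, -168, 18, 108, 204, 300] -> 7
  [-19, -42, 8, 41, 41, 45] -> [45, 41, 41, 8, -19, -42] -> [45, 41, 8, -19, -42] -> [270, 246, 48, -114, -252] -> [-270, -246, -48, 114, 252] -> 5
  [-38, 36, -7, 27, -3, 44, -1] -> [44, 36, 27, -1, -3, -7, -38] -> [44, 36, 27, -1, -3, -7, -38] -> [264, 216, 162, -6, -18, -42, -228] -> [-264, -216, -162, 6, 18, 42, 228] -> 7
  [-4, 2, -16, -7, 44, 13, -34, 35, -37, -29] -> [44, 35, 13, 2, -4, -7, -16, -29, -34, -37] -> [44, 35, 13, 2, -4, -7, -16, -29, -34, -37] -> [264, 210, 78, 12, -24, -42, -96, -174, -204, -222] -> [-264, -210, -78, -12, 24, 42, 96, 174, 204, 222] -> 10
  [-30, 1, 26, 8, -2] -> [26, 8, 1, -2, -30] -> [26, 8, 1, -2, -30] -> [156, 48, 6, -12, -180] -> [-156, -48, -6, 12, 180] -> 5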